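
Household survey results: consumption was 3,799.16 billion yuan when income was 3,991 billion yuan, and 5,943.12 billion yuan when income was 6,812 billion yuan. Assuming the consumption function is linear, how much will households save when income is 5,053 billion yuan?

MPC = (5943.12 − 3799.16)/(6812 − 3991) = 2143.96/2821 = 0.76
a = 3799.16 − 0.76(3991) = 3799.16 − 3033.16 = 766
C = 766 + 0.76(5053) = 4606.28
S = 5053 − 4606.28 = 446.72

S = 446.72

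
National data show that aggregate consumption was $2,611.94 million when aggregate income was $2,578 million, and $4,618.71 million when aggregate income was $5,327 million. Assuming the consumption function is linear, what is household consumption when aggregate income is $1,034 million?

MPC = (4618.71 − 2611.94)/(5327 − 2578) = 2006.77/2749 = 0.73
a = 2611.94 − 0.73(2578) = 2611.94 − 1881.94 = 730
C = 730 + 0.73(1034) = 730 + 754.82 = 1484.82

C = 1484.82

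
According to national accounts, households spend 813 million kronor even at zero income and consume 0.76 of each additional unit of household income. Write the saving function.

S = Y − C = Y − (813 + 0.76Y) = -813 + (1 − 0.76)Y

S = -813 + 0.24Y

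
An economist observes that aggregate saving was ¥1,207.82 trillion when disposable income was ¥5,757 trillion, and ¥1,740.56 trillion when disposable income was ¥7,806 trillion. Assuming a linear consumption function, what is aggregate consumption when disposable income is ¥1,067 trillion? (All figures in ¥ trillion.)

C = 1078.58

MPS = ΔS/ΔY = (1740.56 − 1207.82)/(7806 − 5757) = 532.74/2049 = 0.26
MPC = 1 − MPS = 0.74
Autonomous saving = 1207.82 − 0.26(5757) = -289, so a = 289
C = 289 + 0.74(1067) = 289 + 789.58 = 1078.58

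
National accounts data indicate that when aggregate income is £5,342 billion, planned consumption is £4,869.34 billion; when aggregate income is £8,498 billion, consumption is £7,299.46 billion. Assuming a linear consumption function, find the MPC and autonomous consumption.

MPC = 0.77; a = 756

MPC = ΔC/ΔY = (7299.46 − 4869.34)/(8498 − 5342) = 2430.12/3156 = 0.77
a = C − MPC·Y = 4869.34 − 0.77(5342) = 4869.34 − 4113.34 = 756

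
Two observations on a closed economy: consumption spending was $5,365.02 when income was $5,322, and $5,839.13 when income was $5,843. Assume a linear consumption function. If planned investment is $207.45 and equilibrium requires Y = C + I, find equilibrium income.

MPC = (5839.13 − 5365.02)/(5843 − 5322) = 474.11/521 = 0.91
a = 5365.02 − 0.91(5322) = 522
Equilibrium: Y = 522 + 0.91Y + 207.45
0.09Y = 729.45, so Y = 729.45/0.09 = 8105

Y = 8105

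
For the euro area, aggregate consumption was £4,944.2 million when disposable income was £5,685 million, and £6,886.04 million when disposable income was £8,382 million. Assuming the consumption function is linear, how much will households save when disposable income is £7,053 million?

MPC = (6886.04 − 4944.2)/(8382 − 5685) = 1941.84/2697 = 0.72
a = 4944.2 − 0.72(5685) = 4944.2 − 4093.2 = 851
C = 851 + 0.72(7053) = 5929.16
S = 7053 − 5929.16 = 1123.84

S = 1123.84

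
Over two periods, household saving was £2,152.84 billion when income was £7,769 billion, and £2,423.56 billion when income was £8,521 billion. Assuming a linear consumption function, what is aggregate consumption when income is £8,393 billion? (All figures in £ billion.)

C = 6015.52

MPS = ΔS/ΔY = (2423.56 − 2152.84)/(8521 − 7769) = 270.72/752 = 0.36
MPC = 1 − MPS = 0.64
Autonomous saving = 2152.84 − 0.36(7769) = -644, so a = 644
C = 644 + 0.64(8393) = 644 + 5371.52 = 6015.52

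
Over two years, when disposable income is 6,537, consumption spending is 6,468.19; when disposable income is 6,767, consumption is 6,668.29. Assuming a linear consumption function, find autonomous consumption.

a = 781

MPC = ΔC/ΔY = (6668.29 − 6468.19)/(6767 − 6537) = 200.1/230 = 0.87
a = C − MPC·Y = 6468.19 − 0.87(6537) = 6468.19 − 5687.19 = 781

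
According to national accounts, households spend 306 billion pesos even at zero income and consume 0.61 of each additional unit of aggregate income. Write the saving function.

S = Y − C = Y − (306 + 0.61Y) = -306 + (1 − 0.61)Y

S = -306 + 0.39Y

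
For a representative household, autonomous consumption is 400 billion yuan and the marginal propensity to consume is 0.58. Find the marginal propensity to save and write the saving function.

MPS = 1 − MPC = 1 − 0.58 = 0.42
S = Y − C = -400 + 0.42Y

MPS = 0.42; S = -400 + 0.42Y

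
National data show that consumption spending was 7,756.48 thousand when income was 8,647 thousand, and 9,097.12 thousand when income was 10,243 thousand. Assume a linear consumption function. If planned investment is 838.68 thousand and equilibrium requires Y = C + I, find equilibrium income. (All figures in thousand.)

MPC = (9097.12 − 7756.48)/(10243 − 8647) = 1340.64/1596 = 0.84
a = 7756.48 − 0.84(8647) = 493
Equilibrium: Y = 493 + 0.84Y + 838.68
0.16Y = 1331.68, so Y = 1331.68/0.16 = 8323

Y = 8323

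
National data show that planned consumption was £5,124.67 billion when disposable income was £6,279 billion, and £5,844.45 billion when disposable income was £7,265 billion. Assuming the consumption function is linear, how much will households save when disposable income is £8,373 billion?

S = 1719.71

MPC = (5844.45 − 5124.67)/(7265 − 6279) = 719.78/986 = 0.73
a = 5124.67 − 0.73(6279) = 5124.67 − 4583.67 = 541
C = 541 + 0.73(8373) = 6653.29
S = 8373 − 6653.29 = 1719.71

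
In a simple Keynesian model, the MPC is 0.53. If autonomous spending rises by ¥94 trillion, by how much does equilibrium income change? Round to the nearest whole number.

ΔY ≈ 200

The multiplier is 1/(1 − MPC) = 1/0.47.
ΔY = 94/0.47 = 200.00 ≈ 200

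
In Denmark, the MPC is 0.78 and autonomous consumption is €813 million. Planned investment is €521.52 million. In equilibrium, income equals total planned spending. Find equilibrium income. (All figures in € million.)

Y = 6066

Y = C + I = 813 + 0.78Y + 521.52
Y − 0.78Y = 1334.52
0.22Y = 1334.52, so Y = 1334.52/0.22 = 6066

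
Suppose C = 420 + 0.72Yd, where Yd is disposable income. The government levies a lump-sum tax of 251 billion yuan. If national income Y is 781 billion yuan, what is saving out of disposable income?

Yd = Y − T = 781 − 251 = 530
C = 420 + 0.72(530) = 420 + 381.6 = 801.6
S = Yd − C = 530 − 801.6 = -271.6

S = -271.6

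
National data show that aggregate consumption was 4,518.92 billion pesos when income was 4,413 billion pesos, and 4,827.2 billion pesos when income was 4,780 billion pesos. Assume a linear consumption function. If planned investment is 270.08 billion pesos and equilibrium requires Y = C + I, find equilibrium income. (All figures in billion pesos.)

MPC = (4827.2 − 4518.92)/(4780 − 4413) = 308.28/367 = 0.84
a = 4518.92 − 0.84(4413) = 812
Equilibrium: Y = 812 + 0.84Y + 270.08
0.16Y = 1082.08, so Y = 1082.08/0.16 = 6763

Y = 6763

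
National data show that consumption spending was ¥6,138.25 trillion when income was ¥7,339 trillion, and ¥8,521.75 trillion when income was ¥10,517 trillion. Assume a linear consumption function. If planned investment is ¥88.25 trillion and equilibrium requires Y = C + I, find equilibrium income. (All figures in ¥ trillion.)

Y = 2889

MPC = (8521.75 − 6138.25)/(10517 − 7339) = 2383.5/3178 = 0.75
a = 6138.25 − 0.75(7339) = 634
Equilibrium: Y = 634 + 0.75Y + 88.25
0.25Y = 722.25, so Y = 722.25/0.25 = 2889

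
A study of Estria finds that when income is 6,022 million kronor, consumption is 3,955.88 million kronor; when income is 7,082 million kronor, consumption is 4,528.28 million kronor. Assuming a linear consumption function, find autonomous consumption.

MPC = ΔC/ΔY = (4528.28 − 3955.88)/(7082 − 6022) = 572.4/1060 = 0.54
a = C − MPC·Y = 3955.88 − 0.54(6022) = 3955.88 − 3251.88 = 704

a = 704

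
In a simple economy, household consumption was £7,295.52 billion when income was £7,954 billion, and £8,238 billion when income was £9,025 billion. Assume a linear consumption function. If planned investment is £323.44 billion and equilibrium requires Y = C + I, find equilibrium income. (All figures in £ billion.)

Y = 5162

MPC = (8238 − 7295.52)/(9025 − 7954) = 942.48/1071 = 0.88
a = 7295.52 − 0.88(7954) = 296
Equilibrium: Y = 296 + 0.88Y + 323.44
0.12Y = 619.44, so Y = 619.44/0.12 = 5162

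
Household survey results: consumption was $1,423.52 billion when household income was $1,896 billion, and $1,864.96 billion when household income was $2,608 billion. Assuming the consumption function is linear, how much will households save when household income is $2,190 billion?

MPC = (1864.96 − 1423.52)/(2608 − 1896) = 441.44/712 = 0.62
a = 1423.52 − 0.62(1896) = 1423.52 − 1175.52 = 248
C = 248 + 0.62(2190) = 1605.8
S = 2190 − 1605.8 = 584.2

S = 584.2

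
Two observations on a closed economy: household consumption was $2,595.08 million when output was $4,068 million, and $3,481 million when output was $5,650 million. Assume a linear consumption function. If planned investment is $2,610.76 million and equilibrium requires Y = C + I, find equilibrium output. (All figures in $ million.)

Y = 6654

MPC = (3481 − 2595.08)/(5650 − 4068) = 885.92/1582 = 0.56
a = 2595.08 − 0.56(4068) = 317
Equilibrium: Y = 317 + 0.56Y + 2610.76
0.44Y = 2927.76, so Y = 2927.76/0.44 = 6654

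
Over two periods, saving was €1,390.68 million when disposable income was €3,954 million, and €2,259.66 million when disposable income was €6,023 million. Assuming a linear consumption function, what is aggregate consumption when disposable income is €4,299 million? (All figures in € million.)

C = 2763.42

MPS = ΔS/ΔY = (2259.66 − 1390.68)/(6023 − 3954) = 868.98/2069 = 0.42
MPC = 1 − MPS = 0.58
Autonomous saving = 1390.68 − 0.42(3954) = -270, so a = 270
C = 270 + 0.58(4299) = 270 + 2493.42 = 2763.42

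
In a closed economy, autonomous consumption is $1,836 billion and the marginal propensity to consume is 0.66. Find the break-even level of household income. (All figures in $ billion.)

At break-even, C = Y: 1836 + 0.66Y = Y
0.34Y = 1836, so Y = 1836/0.34 = 5400

Y = 5400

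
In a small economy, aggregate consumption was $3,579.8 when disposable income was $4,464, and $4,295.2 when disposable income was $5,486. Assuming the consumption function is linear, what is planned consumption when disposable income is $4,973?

MPC = (4295.2 − 3579.8)/(5486 − 4464) = 715.4/1022 = 0.7
a = 3579.8 − 0.7(4464) = 3579.8 − 3124.8 = 455
C = 455 + 0.7(4973) = 455 + 3481.1 = 3936.1

C = 3936.1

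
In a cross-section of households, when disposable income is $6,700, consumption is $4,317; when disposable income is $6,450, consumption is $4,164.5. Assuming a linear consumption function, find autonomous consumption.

a = 230

MPC = ΔC/ΔY = (4317 − 4164.5)/(6700 − 6450) = 152.5/250 = 0.61
a = C − MPC·Y = 4164.5 − 0.61(6450) = 4164.5 − 3934.5 = 230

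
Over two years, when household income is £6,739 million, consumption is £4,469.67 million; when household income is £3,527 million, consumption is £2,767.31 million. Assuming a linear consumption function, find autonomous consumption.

a = 898

MPC = ΔC/ΔY = (4469.67 − 2767.31)/(6739 − 3527) = 1702.36/3212 = 0.53
a = C − MPC·Y = 2767.31 − 0.53(3527) = 2767.31 − 1869.31 = 898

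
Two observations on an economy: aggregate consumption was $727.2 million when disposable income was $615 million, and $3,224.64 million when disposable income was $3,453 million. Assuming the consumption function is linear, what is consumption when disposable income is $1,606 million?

MPC = (3224.64 − 727.2)/(3453 − 615) = 2497.44/2838 = 0.88
a = 727.2 − 0.88(615) = 727.2 − 541.2 = 186
C = 186 + 0.88(1606) = 186 + 1413.28 = 1599.28

C = 1599.28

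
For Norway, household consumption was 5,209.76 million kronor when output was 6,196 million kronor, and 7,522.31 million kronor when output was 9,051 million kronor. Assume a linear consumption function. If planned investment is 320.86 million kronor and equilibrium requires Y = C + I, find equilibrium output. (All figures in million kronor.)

MPC = (7522.31 − 5209.76)/(9051 − 6196) = 2312.55/2855 = 0.81
a = 5209.76 − 0.81(6196) = 191
Equilibrium: Y = 191 + 0.81Y + 320.86
0.19Y = 511.86, so Y = 511.86/0.19 = 2694

Y = 2694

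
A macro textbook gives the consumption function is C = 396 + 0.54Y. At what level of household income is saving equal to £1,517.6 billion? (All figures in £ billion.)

Y = 4160

S = Y − C = -396 + 0.46Y
-396 + 0.46Y = 1517.6, so 0.46Y = 1913.6 and Y = 4160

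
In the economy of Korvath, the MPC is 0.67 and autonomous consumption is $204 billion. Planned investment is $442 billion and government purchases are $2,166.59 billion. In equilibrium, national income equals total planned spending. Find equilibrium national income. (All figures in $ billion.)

Y = C + I + G = 204 + 0.67Y + 442 + 2166.59
Y − 0.67Y = 2812.59
0.33Y = 2812.59, so Y = 2812.59/0.33 = 8523

Y = 8523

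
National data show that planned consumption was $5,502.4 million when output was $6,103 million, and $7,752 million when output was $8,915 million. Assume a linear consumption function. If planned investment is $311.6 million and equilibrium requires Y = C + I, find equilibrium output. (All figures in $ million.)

Y = 4658

MPC = (7752 − 5502.4)/(8915 − 6103) = 2249.6/2812 = 0.8
a = 5502.4 − 0.8(6103) = 620
Equilibrium: Y = 620 + 0.8Y + 311.6
0.2Y = 931.6, so Y = 931.6/0.2 = 4658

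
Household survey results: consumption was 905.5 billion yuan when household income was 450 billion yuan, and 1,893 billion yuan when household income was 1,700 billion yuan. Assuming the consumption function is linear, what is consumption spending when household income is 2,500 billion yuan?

MPC = (1893 − 905.5)/(1700 − 450) = 987.5/1250 = 0.79
a = 905.5 − 0.79(450) = 905.5 − 355.5 = 550
C = 550 + 0.79(2500) = 550 + 1975 = 2525

C = 2525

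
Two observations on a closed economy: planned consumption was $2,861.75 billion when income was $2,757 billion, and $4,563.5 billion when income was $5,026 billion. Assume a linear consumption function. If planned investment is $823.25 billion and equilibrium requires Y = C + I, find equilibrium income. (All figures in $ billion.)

MPC = (4563.5 − 2861.75)/(5026 − 2757) = 1701.75/2269 = 0.75
a = 2861.75 − 0.75(2757) = 794
Equilibrium: Y = 794 + 0.75Y + 823.25
0.25Y = 1617.25, so Y = 1617.25/0.25 = 6469

Y = 6469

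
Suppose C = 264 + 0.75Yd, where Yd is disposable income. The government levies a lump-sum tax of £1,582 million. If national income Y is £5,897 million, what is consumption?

C = 3500.25

Yd = Y − T = 5897 − 1582 = 4315
C = 264 + 0.75(4315) = 264 + 3236.25 = 3500.25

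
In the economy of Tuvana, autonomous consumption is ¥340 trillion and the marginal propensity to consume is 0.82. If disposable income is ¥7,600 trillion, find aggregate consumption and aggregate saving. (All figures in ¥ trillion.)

C = 340 + 0.82(7600) = 340 + 6232 = 6572
S = Y − C = 7600 − 6572 = 1028

C = 6572; S = 1028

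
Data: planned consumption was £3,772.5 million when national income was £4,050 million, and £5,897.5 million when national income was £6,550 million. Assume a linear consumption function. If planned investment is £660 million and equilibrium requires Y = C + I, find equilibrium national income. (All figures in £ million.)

MPC = (5897.5 − 3772.5)/(6550 − 4050) = 2125/2500 = 0.85
a = 3772.5 − 0.85(4050) = 330
Equilibrium: Y = 330 + 0.85Y + 660
0.15Y = 990, so Y = 990/0.15 = 6600

Y = 6600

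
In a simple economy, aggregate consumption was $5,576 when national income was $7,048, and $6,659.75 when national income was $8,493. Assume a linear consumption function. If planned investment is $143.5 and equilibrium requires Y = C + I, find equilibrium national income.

MPC = (6659.75 − 5576)/(8493 − 7048) = 1083.75/1445 = 0.75
a = 5576 − 0.75(7048) = 290
Equilibrium: Y = 290 + 0.75Y + 143.5
0.25Y = 433.5, so Y = 433.5/0.25 = 1734

Y = 1734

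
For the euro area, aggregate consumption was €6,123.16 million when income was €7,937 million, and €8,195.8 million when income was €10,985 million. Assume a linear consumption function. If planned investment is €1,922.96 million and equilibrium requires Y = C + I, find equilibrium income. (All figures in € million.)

MPC = (8195.8 − 6123.16)/(10985 − 7937) = 2072.64/3048 = 0.68
a = 6123.16 − 0.68(7937) = 726
Equilibrium: Y = 726 + 0.68Y + 1922.96
0.32Y = 2648.96, so Y = 2648.96/0.32 = 8278

Y = 8278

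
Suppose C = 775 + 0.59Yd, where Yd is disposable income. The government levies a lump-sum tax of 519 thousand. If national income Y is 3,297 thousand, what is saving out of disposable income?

S = 363.98

Yd = Y − T = 3297 − 519 = 2778
C = 775 + 0.59(2778) = 775 + 1639.02 = 2414.02
S = Yd − C = 2778 − 2414.02 = 363.98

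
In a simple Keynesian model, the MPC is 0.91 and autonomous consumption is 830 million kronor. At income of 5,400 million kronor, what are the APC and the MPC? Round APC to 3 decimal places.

MPC = 0.91 (the slope of the consumption function)
C = 830 + 0.91(5400) = 5744, so APC = 5744/5400 = 1.064

APC = 1.064; MPC = 0.91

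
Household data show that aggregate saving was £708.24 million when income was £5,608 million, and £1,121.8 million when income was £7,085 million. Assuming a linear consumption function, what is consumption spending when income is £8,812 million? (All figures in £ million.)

MPS = ΔS/ΔY = (1121.8 − 708.24)/(7085 − 5608) = 413.56/1477 = 0.28
MPC = 1 − MPS = 0.72
Autonomous saving = 708.24 − 0.28(5608) = -862, so a = 862
C = 862 + 0.72(8812) = 862 + 6344.64 = 7206.64

C = 7206.64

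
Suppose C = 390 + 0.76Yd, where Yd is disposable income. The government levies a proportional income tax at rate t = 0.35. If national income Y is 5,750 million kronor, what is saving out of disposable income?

S = 507

Yd = (1 − 0.35)(5750) = 0.65(5750) = 3737.5
C = 390 + 0.76(3737.5) = 390 + 2840.5 = 3230.5
S = Yd − C = 3737.5 − 3230.5 = 507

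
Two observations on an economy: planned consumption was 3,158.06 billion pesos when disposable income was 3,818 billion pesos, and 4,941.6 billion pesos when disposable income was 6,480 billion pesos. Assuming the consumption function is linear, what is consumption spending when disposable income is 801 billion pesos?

C = 1136.67

MPC = (4941.6 − 3158.06)/(6480 − 3818) = 1783.54/2662 = 0.67
a = 3158.06 − 0.67(3818) = 3158.06 − 2558.06 = 600
C = 600 + 0.67(801) = 600 + 536.67 = 1136.67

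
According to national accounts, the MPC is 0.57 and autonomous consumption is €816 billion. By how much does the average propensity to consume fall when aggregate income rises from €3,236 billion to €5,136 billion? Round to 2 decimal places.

At Y = 3236: C = 816 + 0.57(3236) = 2660.52, APC = 2660.52/3236 = 0.822
At Y = 5136: C = 3743.52, APC = 3743.52/5136 = 0.729
Fall in APC = 0.822 − 0.729 = 0.093 ≈ 0.09

ΔAPC = 0.09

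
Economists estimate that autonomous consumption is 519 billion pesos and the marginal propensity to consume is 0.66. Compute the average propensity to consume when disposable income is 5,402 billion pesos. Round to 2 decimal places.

C = 519 + 0.66(5402) = 4084.32
APC = C/Y = 4084.32/5402 = 0.76

APC = 0.76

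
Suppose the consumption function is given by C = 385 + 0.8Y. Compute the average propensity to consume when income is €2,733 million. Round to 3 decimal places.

APC = 0.941

C = 385 + 0.8(2733) = 2571.4
APC = C/Y = 2571.4/2733 = 0.941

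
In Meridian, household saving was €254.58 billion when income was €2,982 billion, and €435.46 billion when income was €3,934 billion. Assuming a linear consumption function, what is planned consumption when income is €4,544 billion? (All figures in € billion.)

C = 3992.64

MPS = ΔS/ΔY = (435.46 − 254.58)/(3934 − 2982) = 180.88/952 = 0.19
MPC = 1 − MPS = 0.81
Autonomous saving = 254.58 − 0.19(2982) = -312, so a = 312
C = 312 + 0.81(4544) = 312 + 3680.64 = 3992.64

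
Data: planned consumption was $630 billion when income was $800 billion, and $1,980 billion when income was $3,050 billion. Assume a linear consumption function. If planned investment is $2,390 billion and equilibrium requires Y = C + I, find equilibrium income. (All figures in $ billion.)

MPC = (1980 − 630)/(3050 − 800) = 1350/2250 = 0.6
a = 630 − 0.6(800) = 150
Equilibrium: Y = 150 + 0.6Y + 2390
0.4Y = 2540, so Y = 2540/0.4 = 6350

Y = 6350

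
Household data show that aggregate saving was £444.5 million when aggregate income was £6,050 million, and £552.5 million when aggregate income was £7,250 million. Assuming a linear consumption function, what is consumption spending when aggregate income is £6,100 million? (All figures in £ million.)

MPS = ΔS/ΔY = (552.5 − 444.5)/(7250 − 6050) = 108/1200 = 0.09
MPC = 1 − MPS = 0.91
Autonomous saving = 444.5 − 0.09(6050) = -100, so a = 100
C = 100 + 0.91(6100) = 100 + 5551 = 5651

C = 5651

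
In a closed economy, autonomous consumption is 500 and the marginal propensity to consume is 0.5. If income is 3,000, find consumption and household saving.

C = 2000; S = 1000

C = 500 + 0.5(3000) = 500 + 1500 = 2000
S = Y − C = 3000 − 2000 = 1000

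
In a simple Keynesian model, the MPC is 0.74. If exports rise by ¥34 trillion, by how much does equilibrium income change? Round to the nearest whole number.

ΔY ≈ 131

The multiplier is 1/(1 − MPC) = 1/0.26.
ΔY = 34/0.26 = 130.77 ≈ 131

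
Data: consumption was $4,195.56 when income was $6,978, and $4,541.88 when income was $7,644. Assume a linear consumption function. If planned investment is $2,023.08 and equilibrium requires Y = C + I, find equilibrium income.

Y = 5396

MPC = (4541.88 − 4195.56)/(7644 − 6978) = 346.32/666 = 0.52
a = 4195.56 − 0.52(6978) = 567
Equilibrium: Y = 567 + 0.52Y + 2023.08
0.48Y = 2590.08, so Y = 2590.08/0.48 = 5396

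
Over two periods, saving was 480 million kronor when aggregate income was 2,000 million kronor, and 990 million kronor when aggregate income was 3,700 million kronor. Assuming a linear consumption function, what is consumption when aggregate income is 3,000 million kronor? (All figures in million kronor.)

MPS = ΔS/ΔY = (990 − 480)/(3700 − 2000) = 510/1700 = 0.3
MPC = 1 − MPS = 0.7
Autonomous saving = 480 − 0.3(2000) = -120, so a = 120
C = 120 + 0.7(3000) = 120 + 2100 = 2220

C = 2220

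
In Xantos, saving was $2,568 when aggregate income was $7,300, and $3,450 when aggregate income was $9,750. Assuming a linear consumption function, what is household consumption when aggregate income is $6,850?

C = 4444

MPS = ΔS/ΔY = (3450 − 2568)/(9750 − 7300) = 882/2450 = 0.36
MPC = 1 − MPS = 0.64
Autonomous saving = 2568 − 0.36(7300) = -60, so a = 60
C = 60 + 0.64(6850) = 60 + 4384 = 4444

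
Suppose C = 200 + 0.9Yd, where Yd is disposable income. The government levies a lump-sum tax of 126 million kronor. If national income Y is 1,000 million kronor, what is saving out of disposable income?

Yd = Y − T = 1000 − 126 = 874
C = 200 + 0.9(874) = 200 + 786.6 = 986.6
S = Yd − C = 874 − 986.6 = -112.6

S = -112.6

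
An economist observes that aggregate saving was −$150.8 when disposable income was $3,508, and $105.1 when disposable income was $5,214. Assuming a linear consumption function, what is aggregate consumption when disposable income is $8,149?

MPS = ΔS/ΔY = (105.1 − (-150.8))/(5214 − 3508) = 255.9/1706 = 0.15
MPC = 1 − MPS = 0.85
Autonomous saving = -150.8 − 0.15(3508) = -677, so a = 677
C = 677 + 0.85(8149) = 677 + 6926.65 = 7603.65

C = 7603.65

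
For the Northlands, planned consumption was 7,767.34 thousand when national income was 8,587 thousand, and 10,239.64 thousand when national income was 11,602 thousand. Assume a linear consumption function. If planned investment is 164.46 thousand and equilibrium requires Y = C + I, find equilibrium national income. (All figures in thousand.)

Y = 4947

MPC = (10239.64 − 7767.34)/(11602 − 8587) = 2472.3/3015 = 0.82
a = 7767.34 − 0.82(8587) = 726
Equilibrium: Y = 726 + 0.82Y + 164.46
0.18Y = 890.46, so Y = 890.46/0.18 = 4947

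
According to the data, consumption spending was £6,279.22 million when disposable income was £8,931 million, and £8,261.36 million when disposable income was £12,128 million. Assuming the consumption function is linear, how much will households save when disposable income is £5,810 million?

S = 1465.8

MPC = (8261.36 − 6279.22)/(12128 − 8931) = 1982.14/3197 = 0.62
a = 6279.22 − 0.62(8931) = 6279.22 − 5537.22 = 742
C = 742 + 0.62(5810) = 4344.2
S = 5810 − 4344.2 = 1465.8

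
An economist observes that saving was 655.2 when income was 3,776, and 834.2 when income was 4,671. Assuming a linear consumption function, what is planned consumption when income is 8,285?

C = 6728

MPS = ΔS/ΔY = (834.2 − 655.2)/(4671 − 3776) = 179/895 = 0.2
MPC = 1 − MPS = 0.8
Autonomous saving = 655.2 − 0.2(3776) = -100, so a = 100
C = 100 + 0.8(8285) = 100 + 6628 = 6728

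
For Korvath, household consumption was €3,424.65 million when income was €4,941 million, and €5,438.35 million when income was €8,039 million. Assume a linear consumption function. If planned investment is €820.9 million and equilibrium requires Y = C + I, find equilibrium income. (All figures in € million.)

Y = 2954

MPC = (5438.35 − 3424.65)/(8039 − 4941) = 2013.7/3098 = 0.65
a = 3424.65 − 0.65(4941) = 213
Equilibrium: Y = 213 + 0.65Y + 820.9
0.35Y = 1033.9, so Y = 1033.9/0.35 = 2954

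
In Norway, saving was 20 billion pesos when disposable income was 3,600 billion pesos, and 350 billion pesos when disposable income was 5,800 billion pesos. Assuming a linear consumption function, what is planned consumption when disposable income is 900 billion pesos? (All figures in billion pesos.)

C = 1285

MPS = ΔS/ΔY = (350 − 20)/(5800 − 3600) = 330/2200 = 0.15
MPC = 1 − MPS = 0.85
Autonomous saving = 20 − 0.15(3600) = -520, so a = 520
C = 520 + 0.85(900) = 520 + 765 = 1285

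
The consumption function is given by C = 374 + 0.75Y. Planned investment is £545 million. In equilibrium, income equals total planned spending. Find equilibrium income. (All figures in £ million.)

Y = C + I = 374 + 0.75Y + 545
Y − 0.75Y = 919
0.25Y = 919, so Y = 919/0.25 = 3676

Y = 3676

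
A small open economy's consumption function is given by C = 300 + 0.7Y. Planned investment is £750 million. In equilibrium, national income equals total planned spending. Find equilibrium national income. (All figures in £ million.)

Y = C + I = 300 + 0.7Y + 750
Y − 0.7Y = 1050
0.3Y = 1050, so Y = 1050/0.3 = 3500

Y = 3500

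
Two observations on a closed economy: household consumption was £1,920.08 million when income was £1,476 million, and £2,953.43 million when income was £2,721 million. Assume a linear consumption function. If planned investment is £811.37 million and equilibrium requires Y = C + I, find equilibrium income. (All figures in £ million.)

MPC = (2953.43 − 1920.08)/(2721 − 1476) = 1033.35/1245 = 0.83
a = 1920.08 − 0.83(1476) = 695
Equilibrium: Y = 695 + 0.83Y + 811.37
0.17Y = 1506.37, so Y = 1506.37/0.17 = 8861

Y = 8861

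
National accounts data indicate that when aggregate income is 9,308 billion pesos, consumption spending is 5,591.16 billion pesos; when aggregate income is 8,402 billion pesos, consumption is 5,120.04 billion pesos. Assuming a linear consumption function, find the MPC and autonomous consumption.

MPC = 0.52; a = 751

MPC = ΔC/ΔY = (5591.16 − 5120.04)/(9308 − 8402) = 471.12/906 = 0.52
a = C − MPC·Y = 5120.04 − 0.52(8402) = 5120.04 − 4369.04 = 751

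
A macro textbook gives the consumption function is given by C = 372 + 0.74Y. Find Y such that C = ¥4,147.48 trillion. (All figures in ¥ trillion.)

Y = 5102

372 + 0.74Y = 4147.48
0.74Y = 3775.48, so Y = 3775.48/0.74 = 5102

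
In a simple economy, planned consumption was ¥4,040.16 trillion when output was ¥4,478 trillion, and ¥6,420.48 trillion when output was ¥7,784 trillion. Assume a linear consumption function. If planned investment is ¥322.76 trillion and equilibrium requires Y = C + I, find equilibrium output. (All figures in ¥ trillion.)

MPC = (6420.48 − 4040.16)/(7784 − 4478) = 2380.32/3306 = 0.72
a = 4040.16 − 0.72(4478) = 816
Equilibrium: Y = 816 + 0.72Y + 322.76
0.28Y = 1138.76, so Y = 1138.76/0.28 = 4067

Y = 4067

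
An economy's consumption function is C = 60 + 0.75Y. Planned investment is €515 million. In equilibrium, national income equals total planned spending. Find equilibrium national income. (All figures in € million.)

Y = 2300

Y = C + I = 60 + 0.75Y + 515
Y − 0.75Y = 575
0.25Y = 575, so Y = 575/0.25 = 2300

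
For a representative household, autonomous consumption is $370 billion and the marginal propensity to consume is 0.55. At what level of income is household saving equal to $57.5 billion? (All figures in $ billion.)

Y = 950

S = Y − C = -370 + 0.45Y
-370 + 0.45Y = 57.5, so 0.45Y = 427.5 and Y = 950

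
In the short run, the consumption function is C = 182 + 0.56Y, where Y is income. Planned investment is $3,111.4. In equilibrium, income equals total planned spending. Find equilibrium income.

Y = 7485

Y = C + I = 182 + 0.56Y + 3111.4
Y − 0.56Y = 3293.4
0.44Y = 3293.4, so Y = 3293.4/0.44 = 7485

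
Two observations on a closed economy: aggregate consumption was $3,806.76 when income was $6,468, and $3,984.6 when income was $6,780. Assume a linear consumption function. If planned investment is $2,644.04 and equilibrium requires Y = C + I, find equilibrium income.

MPC = (3984.6 − 3806.76)/(6780 − 6468) = 177.84/312 = 0.57
a = 3806.76 − 0.57(6468) = 120
Equilibrium: Y = 120 + 0.57Y + 2644.04
0.43Y = 2764.04, so Y = 2764.04/0.43 = 6428

Y = 6428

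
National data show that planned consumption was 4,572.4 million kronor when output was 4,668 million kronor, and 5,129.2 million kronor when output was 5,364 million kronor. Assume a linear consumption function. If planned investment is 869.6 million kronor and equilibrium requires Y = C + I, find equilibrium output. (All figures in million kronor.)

Y = 8538

MPC = (5129.2 − 4572.4)/(5364 − 4668) = 556.8/696 = 0.8
a = 4572.4 − 0.8(4668) = 838
Equilibrium: Y = 838 + 0.8Y + 869.6
0.2Y = 1707.6, so Y = 1707.6/0.2 = 8538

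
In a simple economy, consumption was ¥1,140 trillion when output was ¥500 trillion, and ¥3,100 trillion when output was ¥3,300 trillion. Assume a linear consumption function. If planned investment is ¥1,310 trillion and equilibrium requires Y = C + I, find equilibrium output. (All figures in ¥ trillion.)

MPC = (3100 − 1140)/(3300 − 500) = 1960/2800 = 0.7
a = 1140 − 0.7(500) = 790
Equilibrium: Y = 790 + 0.7Y + 1310
0.3Y = 2100, so Y = 2100/0.3 = 7000

Y = 7000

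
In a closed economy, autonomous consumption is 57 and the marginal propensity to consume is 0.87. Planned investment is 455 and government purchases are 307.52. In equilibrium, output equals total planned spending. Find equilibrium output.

Y = C + I + G = 57 + 0.87Y + 455 + 307.52
Y − 0.87Y = 819.52
0.13Y = 819.52, so Y = 819.52/0.13 = 6304

Y = 6304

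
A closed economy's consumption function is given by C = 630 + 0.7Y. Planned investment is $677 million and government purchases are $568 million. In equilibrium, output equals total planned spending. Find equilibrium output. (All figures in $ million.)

Y = C + I + G = 630 + 0.7Y + 677 + 568
Y − 0.7Y = 1875
0.3Y = 1875, so Y = 1875/0.3 = 6250

Y = 6250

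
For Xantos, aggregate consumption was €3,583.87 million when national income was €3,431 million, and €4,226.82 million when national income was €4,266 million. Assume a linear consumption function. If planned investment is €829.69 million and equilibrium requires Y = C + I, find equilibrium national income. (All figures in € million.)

MPC = (4226.82 − 3583.87)/(4266 − 3431) = 642.95/835 = 0.77
a = 3583.87 − 0.77(3431) = 942
Equilibrium: Y = 942 + 0.77Y + 829.69
0.23Y = 1771.69, so Y = 1771.69/0.23 = 7703

Y = 7703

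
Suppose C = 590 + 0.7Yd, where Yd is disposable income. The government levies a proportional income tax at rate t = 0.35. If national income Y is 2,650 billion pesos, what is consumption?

C = 1795.75

Yd = (1 − 0.35)(2650) = 0.65(2650) = 1722.5
C = 590 + 0.7(1722.5) = 590 + 1205.75 = 1795.75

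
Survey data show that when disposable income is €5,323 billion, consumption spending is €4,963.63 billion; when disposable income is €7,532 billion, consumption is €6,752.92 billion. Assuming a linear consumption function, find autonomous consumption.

MPC = ΔC/ΔY = (6752.92 − 4963.63)/(7532 − 5323) = 1789.29/2209 = 0.81
a = C − MPC·Y = 4963.63 − 0.81(5323) = 4963.63 − 4311.63 = 652

a = 652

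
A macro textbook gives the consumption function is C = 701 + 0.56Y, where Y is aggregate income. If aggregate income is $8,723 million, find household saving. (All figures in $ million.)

C = 701 + 0.56(8723) = 701 + 4884.88 = 5585.88
S = Y − C = 8723 − 5585.88 = 3137.12

S = 3137.12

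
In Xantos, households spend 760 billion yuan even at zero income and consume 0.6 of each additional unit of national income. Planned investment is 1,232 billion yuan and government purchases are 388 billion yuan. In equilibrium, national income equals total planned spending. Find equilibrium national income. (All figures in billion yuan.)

Y = C + I + G = 760 + 0.6Y + 1232 + 388
Y − 0.6Y = 2380
0.4Y = 2380, so Y = 2380/0.4 = 5950

Y = 5950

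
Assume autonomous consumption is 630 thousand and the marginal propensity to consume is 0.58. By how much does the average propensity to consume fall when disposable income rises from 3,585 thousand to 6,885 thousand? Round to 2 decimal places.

ΔAPC = 0.08

At Y = 3585: C = 630 + 0.58(3585) = 2709.3, APC = 2709.3/3585 = 0.756
At Y = 6885: C = 4623.3, APC = 4623.3/6885 = 0.672
Fall in APC = 0.756 − 0.672 = 0.084 ≈ 0.08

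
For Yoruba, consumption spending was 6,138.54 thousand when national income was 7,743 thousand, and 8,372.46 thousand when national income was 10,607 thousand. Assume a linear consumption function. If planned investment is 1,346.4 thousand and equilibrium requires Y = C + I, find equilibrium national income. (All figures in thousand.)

Y = 6570

MPC = (8372.46 − 6138.54)/(10607 − 7743) = 2233.92/2864 = 0.78
a = 6138.54 − 0.78(7743) = 99
Equilibrium: Y = 99 + 0.78Y + 1346.4
0.22Y = 1445.4, so Y = 1445.4/0.22 = 6570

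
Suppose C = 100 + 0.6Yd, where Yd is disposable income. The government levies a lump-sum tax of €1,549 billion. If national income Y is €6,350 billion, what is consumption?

Yd = Y − T = 6350 − 1549 = 4801
C = 100 + 0.6(4801) = 100 + 2880.6 = 2980.6

C = 2980.6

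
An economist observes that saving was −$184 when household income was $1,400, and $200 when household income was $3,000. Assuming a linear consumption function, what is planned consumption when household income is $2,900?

MPS = ΔS/ΔY = (200 − (-184))/(3000 − 1400) = 384/1600 = 0.24
MPC = 1 − MPS = 0.76
Autonomous saving = -184 − 0.24(1400) = -520, so a = 520
C = 520 + 0.76(2900) = 520 + 2204 = 2724

C = 2724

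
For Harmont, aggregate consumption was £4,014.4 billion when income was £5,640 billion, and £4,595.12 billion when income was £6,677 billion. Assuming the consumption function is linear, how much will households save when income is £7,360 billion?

MPC = (4595.12 − 4014.4)/(6677 − 5640) = 580.72/1037 = 0.56
a = 4014.4 − 0.56(5640) = 4014.4 − 3158.4 = 856
C = 856 + 0.56(7360) = 4977.6
S = 7360 − 4977.6 = 2382.4

S = 2382.4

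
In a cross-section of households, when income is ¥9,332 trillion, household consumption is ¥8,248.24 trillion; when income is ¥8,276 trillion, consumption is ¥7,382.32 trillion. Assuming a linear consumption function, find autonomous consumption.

MPC = ΔC/ΔY = (8248.24 − 7382.32)/(9332 − 8276) = 865.92/1056 = 0.82
a = C − MPC·Y = 7382.32 − 0.82(8276) = 7382.32 − 6786.32 = 596

a = 596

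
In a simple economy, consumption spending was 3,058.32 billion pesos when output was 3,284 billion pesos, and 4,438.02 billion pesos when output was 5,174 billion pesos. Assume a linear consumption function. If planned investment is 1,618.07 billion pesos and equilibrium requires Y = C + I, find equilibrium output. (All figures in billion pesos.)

MPC = (4438.02 − 3058.32)/(5174 − 3284) = 1379.7/1890 = 0.73
a = 3058.32 − 0.73(3284) = 661
Equilibrium: Y = 661 + 0.73Y + 1618.07
0.27Y = 2279.07, so Y = 2279.07/0.27 = 8441

Y = 8441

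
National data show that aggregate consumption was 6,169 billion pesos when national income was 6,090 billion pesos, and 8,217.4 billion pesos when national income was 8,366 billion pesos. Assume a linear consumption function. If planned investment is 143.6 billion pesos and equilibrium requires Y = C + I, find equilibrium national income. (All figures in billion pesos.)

MPC = (8217.4 − 6169)/(8366 − 6090) = 2048.4/2276 = 0.9
a = 6169 − 0.9(6090) = 688
Equilibrium: Y = 688 + 0.9Y + 143.6
0.1Y = 831.6, so Y = 831.6/0.1 = 8316

Y = 8316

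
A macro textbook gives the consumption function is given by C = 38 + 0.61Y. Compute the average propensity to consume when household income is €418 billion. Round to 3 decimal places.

C = 38 + 0.61(418) = 292.98
APC = C/Y = 292.98/418 = 0.701

APC = 0.701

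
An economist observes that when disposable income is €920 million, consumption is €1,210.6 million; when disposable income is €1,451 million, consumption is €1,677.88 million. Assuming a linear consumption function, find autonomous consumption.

MPC = ΔC/ΔY = (1677.88 − 1210.6)/(1451 − 920) = 467.28/531 = 0.88
a = C − MPC·Y = 1210.6 − 0.88(920) = 1210.6 − 809.6 = 401

a = 401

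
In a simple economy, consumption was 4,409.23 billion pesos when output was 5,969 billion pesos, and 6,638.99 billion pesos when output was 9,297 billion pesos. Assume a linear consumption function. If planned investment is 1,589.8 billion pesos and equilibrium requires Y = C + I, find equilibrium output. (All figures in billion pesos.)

Y = 6060

MPC = (6638.99 − 4409.23)/(9297 − 5969) = 2229.76/3328 = 0.67
a = 4409.23 − 0.67(5969) = 410
Equilibrium: Y = 410 + 0.67Y + 1589.8
0.33Y = 1999.8, so Y = 1999.8/0.33 = 6060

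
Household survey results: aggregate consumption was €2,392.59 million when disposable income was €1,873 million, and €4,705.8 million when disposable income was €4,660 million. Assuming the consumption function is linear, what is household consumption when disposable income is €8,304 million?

MPC = (4705.8 − 2392.59)/(4660 − 1873) = 2313.21/2787 = 0.83
a = 2392.59 − 0.83(1873) = 2392.59 − 1554.59 = 838
C = 838 + 0.83(8304) = 838 + 6892.32 = 7730.32

C = 7730.32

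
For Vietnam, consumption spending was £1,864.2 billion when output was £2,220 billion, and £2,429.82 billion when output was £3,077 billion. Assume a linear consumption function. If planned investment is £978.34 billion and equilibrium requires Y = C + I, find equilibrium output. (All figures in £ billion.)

Y = 4051

MPC = (2429.82 − 1864.2)/(3077 − 2220) = 565.62/857 = 0.66
a = 1864.2 − 0.66(2220) = 399
Equilibrium: Y = 399 + 0.66Y + 978.34
0.34Y = 1377.34, so Y = 1377.34/0.34 = 4051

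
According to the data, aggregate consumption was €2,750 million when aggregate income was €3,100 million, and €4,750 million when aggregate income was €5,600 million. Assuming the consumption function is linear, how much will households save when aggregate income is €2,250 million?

S = 180

MPC = (4750 − 2750)/(5600 − 3100) = 2000/2500 = 0.8
a = 2750 − 0.8(3100) = 2750 − 2480 = 270
C = 270 + 0.8(2250) = 2070
S = 2250 − 2070 = 180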